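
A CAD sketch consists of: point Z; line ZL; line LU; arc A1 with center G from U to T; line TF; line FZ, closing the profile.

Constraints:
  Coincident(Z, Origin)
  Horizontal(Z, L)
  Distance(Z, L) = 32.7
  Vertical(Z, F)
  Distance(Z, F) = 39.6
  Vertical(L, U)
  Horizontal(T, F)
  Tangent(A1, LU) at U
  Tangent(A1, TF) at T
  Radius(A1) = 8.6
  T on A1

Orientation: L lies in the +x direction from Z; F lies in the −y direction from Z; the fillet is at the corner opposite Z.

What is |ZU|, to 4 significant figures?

45.06

Z is at the origin; Z and L share the same y with |ZL| = 32.7 and L on the +x side, so L = (32.70, 0.000). Z and F share the same x with |ZF| = 39.6 and F on the −y side, so F = (0.000, -39.60). The virtual corner opposite Z is at (32.70, -39.60). Since A1 is tangent to LU there, GU ⟂ LU and the tangent condition forces GT to be normal to TF, with radius 8.6, so the center G sits 8.6 in from both sides at G = (24.10, -31.00). That places the tangent points at U = (32.70, -31.00) on LU and T = (24.10, -39.60) on TF. Then |ZU| = |U − Z| = 45.06.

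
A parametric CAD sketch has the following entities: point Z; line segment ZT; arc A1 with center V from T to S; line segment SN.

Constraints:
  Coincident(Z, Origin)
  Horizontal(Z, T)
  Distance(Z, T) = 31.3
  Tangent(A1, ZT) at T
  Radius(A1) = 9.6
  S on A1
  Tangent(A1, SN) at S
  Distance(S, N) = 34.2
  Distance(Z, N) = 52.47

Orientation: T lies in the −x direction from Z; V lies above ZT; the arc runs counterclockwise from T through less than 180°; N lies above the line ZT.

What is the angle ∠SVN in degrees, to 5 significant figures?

74.320°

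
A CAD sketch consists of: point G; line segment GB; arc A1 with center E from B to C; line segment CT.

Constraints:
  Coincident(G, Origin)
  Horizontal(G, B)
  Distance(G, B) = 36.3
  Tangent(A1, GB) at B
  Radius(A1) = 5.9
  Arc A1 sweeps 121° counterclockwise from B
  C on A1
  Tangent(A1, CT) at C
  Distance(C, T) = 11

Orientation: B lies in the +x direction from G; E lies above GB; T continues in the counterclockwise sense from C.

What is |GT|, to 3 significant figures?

40.1

G is at the origin; GB is horizontal with |GB| = 36.3 and B on the +x side, so B = (36.3, 0.00). Since A1 is tangent to GB there, EB ⟂ GB, so E = B + (0, 5.9) = (36.3, 5.90). On A1, B sits at bearing -90° from E; a 121° counterclockwise sweep puts C at bearing 31°, so C = E + 5.9·(cos 31°, sin 31°) = (41.4, 8.94). Since A1 is tangent to CT there, EC ⟂ CT, so CT runs along (−sin 31°, cos 31°); with |CT| = 11.0, T = (35.7, 18.4). Then |GT| = |T − G| = 40.1.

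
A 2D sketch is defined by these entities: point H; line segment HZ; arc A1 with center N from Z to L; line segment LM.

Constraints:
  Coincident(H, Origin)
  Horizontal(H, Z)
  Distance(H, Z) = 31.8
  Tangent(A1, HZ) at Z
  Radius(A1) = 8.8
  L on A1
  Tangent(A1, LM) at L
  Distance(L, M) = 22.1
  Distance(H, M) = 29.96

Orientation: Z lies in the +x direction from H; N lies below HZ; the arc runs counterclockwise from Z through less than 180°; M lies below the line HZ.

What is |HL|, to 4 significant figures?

24.29

H is at the origin; H and Z share the same y with |HZ| = 31.8 and Z on the +x side, so Z = (31.80, 0.000). The tangent condition forces NZ to be normal to HZ, so N = Z + (0, -8.8) = (31.80, -8.800). Since NL ⟂ LM (tangency), |NM| = √(8.8² + 22.1²) = 23.79 regardless of where L sits on A1. So M lies on both circle(H, 29.96) and circle(N, 23.79); the below-HZ intersection is M = (15.19, -25.83). L is the foot of the tangent from M: L = (23.67, -5.420).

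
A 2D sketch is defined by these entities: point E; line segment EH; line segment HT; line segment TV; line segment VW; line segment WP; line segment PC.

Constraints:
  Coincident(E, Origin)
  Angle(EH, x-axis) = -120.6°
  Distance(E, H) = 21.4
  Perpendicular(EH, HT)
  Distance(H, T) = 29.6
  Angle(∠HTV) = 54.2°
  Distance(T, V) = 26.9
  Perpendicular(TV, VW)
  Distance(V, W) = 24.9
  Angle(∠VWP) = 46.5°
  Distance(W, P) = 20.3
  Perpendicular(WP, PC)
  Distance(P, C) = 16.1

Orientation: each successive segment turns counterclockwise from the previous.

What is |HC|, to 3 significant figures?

25.5

E is at the origin; EH runs at -120.6° with length 21.4, so H = (-10.9, -18.4). EH is perpendicular to HT, so HT runs at -30.6°; with |HT| = 29.6, T = (14.6, -33.5). ∠HTV = 54.2° gives TV at 95.2° from the x-axis; with |TV| = 26.9, V = (12.1, -6.70). TV is perpendicular to VW, so VW runs at -175°; with |VW| = 24.9, W = (-12.7, -8.95). ∠VWP = 46.5° gives WP at -41.3° from the x-axis; with |WP| = 20.3, P = (2.60, -22.4). The perpendicularity gives PC at right angles to WP, so PC runs at 48.7°; with |PC| = 16.1, C = (13.2, -10.3). Then |HC| = |C − H| = 25.5.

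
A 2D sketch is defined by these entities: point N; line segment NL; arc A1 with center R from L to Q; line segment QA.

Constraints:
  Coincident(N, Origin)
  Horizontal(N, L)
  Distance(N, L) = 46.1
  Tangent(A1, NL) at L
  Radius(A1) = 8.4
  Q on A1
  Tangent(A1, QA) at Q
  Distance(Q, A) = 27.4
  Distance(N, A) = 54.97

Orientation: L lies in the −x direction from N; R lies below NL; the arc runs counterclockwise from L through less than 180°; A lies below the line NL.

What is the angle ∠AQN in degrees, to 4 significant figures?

75.61°

Checks: ∠(RL, LN) = 90.00° ✓; |RL| = 8.400 ✓; |RQ| = 8.400 ✓; ∠(RQ, QA) = 90.00° ✓; |QA| = 27.40 ✓; |NA| = 54.97 ✓.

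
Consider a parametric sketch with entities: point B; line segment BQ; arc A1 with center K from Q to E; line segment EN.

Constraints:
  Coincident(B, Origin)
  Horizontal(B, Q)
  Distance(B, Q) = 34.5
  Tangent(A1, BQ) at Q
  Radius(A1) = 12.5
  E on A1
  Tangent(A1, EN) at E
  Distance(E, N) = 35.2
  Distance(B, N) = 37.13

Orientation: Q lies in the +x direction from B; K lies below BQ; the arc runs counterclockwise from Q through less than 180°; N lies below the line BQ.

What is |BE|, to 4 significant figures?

24.50

B is at the origin; BQ is horizontal with |BQ| = 34.5 and Q on the +x side, so Q = (34.50, 0.000). The tangent condition forces KQ to be normal to BQ, so K = Q + (0, -12.5) = (34.50, -12.50). Since KE ⟂ EN (tangency), |KN| = √(12.5² + 35.2²) = 37.35 regardless of where E sits on A1. So N lies on both circle(B, 37.13) and circle(K, 37.35); the below-BQ intersection is N = (5.997, -36.64). E is the foot of the tangent from N: E = (23.69, -6.215).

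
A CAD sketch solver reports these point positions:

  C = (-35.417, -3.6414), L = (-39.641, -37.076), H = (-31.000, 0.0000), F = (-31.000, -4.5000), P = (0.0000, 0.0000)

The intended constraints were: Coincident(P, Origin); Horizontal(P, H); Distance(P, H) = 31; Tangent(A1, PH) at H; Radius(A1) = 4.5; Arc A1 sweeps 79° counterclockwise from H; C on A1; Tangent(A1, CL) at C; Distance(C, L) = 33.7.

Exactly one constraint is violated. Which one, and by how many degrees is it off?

Tangent(A1, CL) at C — off by 3.80°.

P = (0.00, 0.00) ✓; P.y = 0.00, H.y = 0.00 ✓; |PH| = 31.00 ✓; ∠(FH, HP) = 90.00° ✓; |FH| = 4.500 ✓; bearing(F→C) − bearing(F→H) = 79.00° ✓; |FC| = 4.500 ✓; ∠(FC, CL) = 86.20° ✗; |CL| = 33.70 ✓.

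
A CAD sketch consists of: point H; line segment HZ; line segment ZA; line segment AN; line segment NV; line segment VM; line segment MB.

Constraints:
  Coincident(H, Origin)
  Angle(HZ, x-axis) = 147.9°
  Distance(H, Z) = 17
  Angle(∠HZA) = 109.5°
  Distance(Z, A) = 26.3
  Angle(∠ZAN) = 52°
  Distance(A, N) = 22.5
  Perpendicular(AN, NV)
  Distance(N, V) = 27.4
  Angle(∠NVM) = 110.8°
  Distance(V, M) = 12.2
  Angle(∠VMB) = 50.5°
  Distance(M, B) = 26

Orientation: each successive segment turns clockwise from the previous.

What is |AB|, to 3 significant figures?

20.7

H is at the origin; HZ runs at 147.9° with length 17.0, so Z = (-14.4, 9.03). ∠HZA = 109.5° gives ZA at 77.4° from the x-axis; with |ZA| = 26.3, A = (-8.66, 34.7). ∠ZAN = 52.0° gives AN at -50.6° from the x-axis; with |AN| = 22.5, N = (5.62, 17.3). AN is perpendicular to NV, so NV runs at -141°; with |NV| = 27.4, V = (-15.6, -0.0777). ∠NVM = 110.8° gives VM at 150° from the x-axis; with |VM| = 12.2, M = (-26.1, 5.99). ∠VMB = 50.5° gives MB at 20.7° from the x-axis; with |MB| = 26.0, B = (-1.82, 15.2). Then |AB| = |B − A| = 20.7.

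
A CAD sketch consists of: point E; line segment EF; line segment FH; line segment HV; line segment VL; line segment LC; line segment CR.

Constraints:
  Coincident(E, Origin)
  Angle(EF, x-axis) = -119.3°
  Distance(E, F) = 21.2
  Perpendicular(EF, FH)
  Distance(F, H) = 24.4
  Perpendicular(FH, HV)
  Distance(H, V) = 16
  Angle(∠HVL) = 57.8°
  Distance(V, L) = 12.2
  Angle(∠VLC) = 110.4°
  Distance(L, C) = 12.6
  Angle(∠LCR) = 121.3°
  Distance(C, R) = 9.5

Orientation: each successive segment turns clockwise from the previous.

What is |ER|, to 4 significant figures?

37.36

∠VLC = 110.4° gives LC at -131.1° from the x-axis; with |LC| = 12.6, C = (-26.28, -12.81). ∠LCR = 121.3° gives CR at 170.2° from the x-axis; with |CR| = 9.5, R = (-35.65, -11.19). Then |ER| = |R − E| = 37.36.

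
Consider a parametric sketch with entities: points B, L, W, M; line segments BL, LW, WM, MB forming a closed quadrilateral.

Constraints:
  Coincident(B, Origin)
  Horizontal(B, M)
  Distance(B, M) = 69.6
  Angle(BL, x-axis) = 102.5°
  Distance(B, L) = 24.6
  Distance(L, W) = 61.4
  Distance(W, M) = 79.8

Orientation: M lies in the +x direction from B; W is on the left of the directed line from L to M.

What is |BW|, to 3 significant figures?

78.9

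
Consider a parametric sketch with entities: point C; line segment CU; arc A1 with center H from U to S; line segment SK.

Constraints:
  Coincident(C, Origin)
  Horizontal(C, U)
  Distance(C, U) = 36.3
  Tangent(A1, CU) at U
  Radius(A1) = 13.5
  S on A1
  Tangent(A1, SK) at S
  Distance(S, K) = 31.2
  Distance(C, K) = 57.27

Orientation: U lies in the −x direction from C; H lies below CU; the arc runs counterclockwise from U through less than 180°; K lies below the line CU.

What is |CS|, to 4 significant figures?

52.09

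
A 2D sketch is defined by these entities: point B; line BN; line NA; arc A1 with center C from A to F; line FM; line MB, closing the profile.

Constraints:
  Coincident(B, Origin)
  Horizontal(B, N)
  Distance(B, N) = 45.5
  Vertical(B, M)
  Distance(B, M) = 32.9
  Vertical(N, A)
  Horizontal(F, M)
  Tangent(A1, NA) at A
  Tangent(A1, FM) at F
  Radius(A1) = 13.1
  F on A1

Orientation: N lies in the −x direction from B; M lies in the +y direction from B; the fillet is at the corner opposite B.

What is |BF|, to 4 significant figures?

46.18

B is at the origin; BN is horizontal with |BN| = 45.5 and N on the −x side, so N = (-45.50, 0.000). BM is vertical with |BM| = 32.9 and M on the +y side, so M = (0.000, 32.90). The virtual corner opposite B is at (-45.50, 32.90). A1 meets NA tangentially, so CA is at right angles to NA and since A1 is tangent to FM there, CF ⟂ FM, with radius 13.1, so the center C sits 13.1 in from both sides at C = (-32.40, 19.80). That places the tangent points at A = (-45.50, 19.80) on NA and F = (-32.40, 32.90) on FM. Then |BF| = |F − B| = 46.18.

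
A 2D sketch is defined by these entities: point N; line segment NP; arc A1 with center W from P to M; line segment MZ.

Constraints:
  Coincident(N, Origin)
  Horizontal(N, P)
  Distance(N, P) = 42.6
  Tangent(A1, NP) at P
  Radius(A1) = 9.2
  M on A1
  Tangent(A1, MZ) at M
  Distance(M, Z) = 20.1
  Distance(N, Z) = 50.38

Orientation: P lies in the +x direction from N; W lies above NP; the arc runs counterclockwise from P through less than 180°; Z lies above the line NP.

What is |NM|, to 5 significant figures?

52.316

Checks: |WM| = 9.200 ✓; ∠(WM, MZ) = 90.00° ✓; |MZ| = 20.10 ✓; |NZ| = 50.38 ✓.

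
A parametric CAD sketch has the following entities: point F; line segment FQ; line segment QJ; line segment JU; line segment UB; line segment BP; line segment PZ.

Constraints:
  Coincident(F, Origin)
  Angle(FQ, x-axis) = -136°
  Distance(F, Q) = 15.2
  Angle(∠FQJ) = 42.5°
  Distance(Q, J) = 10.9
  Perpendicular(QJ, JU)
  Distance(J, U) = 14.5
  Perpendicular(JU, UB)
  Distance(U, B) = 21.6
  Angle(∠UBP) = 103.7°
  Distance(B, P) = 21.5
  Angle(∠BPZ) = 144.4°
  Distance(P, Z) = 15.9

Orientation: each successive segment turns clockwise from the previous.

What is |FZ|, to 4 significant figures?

37.82

F is at the origin; FQ runs at -136.0° with length 15.2, so Q = (-10.93, -10.56). ∠FQJ = 42.5° gives QJ at 86.50° from the x-axis; with |QJ| = 10.9, J = (-10.27, 0.3209). The perpendicularity gives JU at right angles to QJ, so JU runs at -3.500°; with |JU| = 14.5, U = (4.204, -0.5643). JU ⟂ UB, so UB runs at -93.50°; with |UB| = 21.6, B = (2.886, -22.12). ∠UBP = 103.7° gives BP at -169.8° from the x-axis; with |BP| = 21.5, P = (-18.27, -25.93). ∠BPZ = 144.4° gives PZ at 154.6° from the x-axis; with |PZ| = 15.9, Z = (-32.64, -19.11). Then |FZ| = |Z − F| = 37.82.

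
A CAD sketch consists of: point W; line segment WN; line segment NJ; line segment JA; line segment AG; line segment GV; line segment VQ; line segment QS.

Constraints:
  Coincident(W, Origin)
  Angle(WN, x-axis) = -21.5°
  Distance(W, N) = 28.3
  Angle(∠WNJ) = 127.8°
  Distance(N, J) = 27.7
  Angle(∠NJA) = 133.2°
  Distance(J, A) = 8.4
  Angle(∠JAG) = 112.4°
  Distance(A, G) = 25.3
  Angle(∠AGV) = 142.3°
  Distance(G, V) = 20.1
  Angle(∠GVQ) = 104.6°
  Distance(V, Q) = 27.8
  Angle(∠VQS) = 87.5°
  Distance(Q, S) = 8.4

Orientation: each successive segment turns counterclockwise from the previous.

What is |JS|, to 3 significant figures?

37.0

W is at the origin; WN runs at -21.5° with length 28.3, so N = (26.3, -10.4). ∠WNJ = 127.8° gives NJ at 30.7° from the x-axis; with |NJ| = 27.7, J = (50.1, 3.77). ∠NJA = 133.2° gives JA at 77.5° from the x-axis; with |JA| = 8.4, A = (52.0, 12.0). ∠JAG = 112.4° gives AG at 145° from the x-axis; with |AG| = 25.3, G = (31.2, 26.4). ∠AGV = 142.3° gives GV at -177° from the x-axis; with |GV| = 20.1, V = (11.1, 25.5). ∠GVQ = 104.6° gives VQ at -102° from the x-axis; with |VQ| = 27.8, Q = (5.46, -1.75). ∠VQS = 87.5° gives QS at -9.30° from the x-axis; with |QS| = 8.4, S = (13.7, -3.11). Then |JS| = |S − J| = 37.0.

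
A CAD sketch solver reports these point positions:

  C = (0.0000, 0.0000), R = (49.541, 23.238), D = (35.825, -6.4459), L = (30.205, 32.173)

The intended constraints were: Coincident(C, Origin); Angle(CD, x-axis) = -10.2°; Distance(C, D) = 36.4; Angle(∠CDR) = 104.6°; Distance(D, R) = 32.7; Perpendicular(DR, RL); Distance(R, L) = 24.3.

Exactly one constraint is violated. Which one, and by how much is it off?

Distance(R, L) = 24.3 — off by 3.00.

C = (0.00, 0.00) ✓; CD at -10.20° ✓; |CD| = 36.40 ✓; ∠CDR = 104.6° ✓; |DR| = 32.70 ✓; ∠(DR, RL) = 90.00° ✓; |RL| = 21.30 ✗.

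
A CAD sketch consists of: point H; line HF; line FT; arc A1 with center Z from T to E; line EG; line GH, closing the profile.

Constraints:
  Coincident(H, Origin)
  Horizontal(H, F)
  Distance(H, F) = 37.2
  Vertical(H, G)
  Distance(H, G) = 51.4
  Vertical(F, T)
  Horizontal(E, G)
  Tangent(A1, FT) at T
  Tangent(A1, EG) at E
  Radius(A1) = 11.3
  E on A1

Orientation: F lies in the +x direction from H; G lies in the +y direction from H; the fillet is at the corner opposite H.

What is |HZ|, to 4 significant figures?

47.74

H and G share the same x with |HG| = 51.4 and G on the +y side, so G = (0.000, 51.40). The virtual corner opposite H is at (37.20, 51.40). The tangent condition forces ZT to be normal to FT and the tangent condition forces ZE to be normal to EG, with radius 11.3, so the center Z sits 11.3 in from both sides at Z = (25.90, 40.10). Then |HZ| = |Z − H| = 47.74.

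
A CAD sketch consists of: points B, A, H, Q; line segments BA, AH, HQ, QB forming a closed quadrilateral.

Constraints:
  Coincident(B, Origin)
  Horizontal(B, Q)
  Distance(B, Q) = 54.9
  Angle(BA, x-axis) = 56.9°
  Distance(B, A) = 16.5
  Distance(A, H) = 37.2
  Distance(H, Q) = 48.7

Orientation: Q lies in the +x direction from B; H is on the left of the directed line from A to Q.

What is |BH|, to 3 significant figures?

53.7

Checks: B.y = 0.00, Q.y = 0.00 ✓; |AH| = 37.20 ✓; |HQ| = 48.70 ✓.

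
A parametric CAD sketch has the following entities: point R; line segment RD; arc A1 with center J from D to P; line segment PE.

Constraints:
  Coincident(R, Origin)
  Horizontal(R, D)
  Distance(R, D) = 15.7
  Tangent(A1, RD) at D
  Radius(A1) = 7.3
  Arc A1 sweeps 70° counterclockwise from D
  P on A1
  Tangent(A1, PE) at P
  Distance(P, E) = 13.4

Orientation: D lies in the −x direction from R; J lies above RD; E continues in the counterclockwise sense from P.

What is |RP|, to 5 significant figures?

10.061

Since A1 is tangent to RD there, JD ⟂ RD, so J = D + (0, 7.3) = (-15.700, 7.3000). On A1, D sits at bearing -90° from J; a 70° counterclockwise sweep puts P at bearing -20°, so P = J + 7.3·(cos -20°, sin -20°) = (-8.8402, 4.8033). Then |RP| = |P − R| = 10.061.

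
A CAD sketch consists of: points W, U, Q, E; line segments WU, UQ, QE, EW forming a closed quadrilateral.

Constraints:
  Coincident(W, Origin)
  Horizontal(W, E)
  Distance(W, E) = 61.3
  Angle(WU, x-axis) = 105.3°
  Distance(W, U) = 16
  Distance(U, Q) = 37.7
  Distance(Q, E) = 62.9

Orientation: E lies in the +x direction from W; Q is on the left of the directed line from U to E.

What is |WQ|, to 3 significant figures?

49.2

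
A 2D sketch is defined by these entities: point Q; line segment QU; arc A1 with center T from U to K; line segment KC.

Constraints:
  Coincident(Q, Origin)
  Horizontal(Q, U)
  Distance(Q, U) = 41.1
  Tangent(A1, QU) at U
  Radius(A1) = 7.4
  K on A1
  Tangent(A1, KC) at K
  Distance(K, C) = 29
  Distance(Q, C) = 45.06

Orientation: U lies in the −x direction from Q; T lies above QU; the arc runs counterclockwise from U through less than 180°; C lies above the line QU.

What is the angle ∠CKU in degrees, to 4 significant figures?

140.0°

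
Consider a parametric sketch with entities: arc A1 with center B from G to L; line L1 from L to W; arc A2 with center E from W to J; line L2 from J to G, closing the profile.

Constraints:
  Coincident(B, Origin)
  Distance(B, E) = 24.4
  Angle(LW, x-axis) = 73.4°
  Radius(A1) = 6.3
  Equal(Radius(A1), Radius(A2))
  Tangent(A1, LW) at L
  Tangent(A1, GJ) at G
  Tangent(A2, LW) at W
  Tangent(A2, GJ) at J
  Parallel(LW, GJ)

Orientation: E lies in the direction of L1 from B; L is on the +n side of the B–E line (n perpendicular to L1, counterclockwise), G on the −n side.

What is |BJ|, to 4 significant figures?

25.20

Tangency of A1 to both parallel lines with radius 6.3 puts L and G at B ± 6.3·n: L = (-6.037, 1.800), G = (6.037, -1.800). Equal radii place W and J the same way about E: W = E + 6.3·n = (0.9334, 25.18), J = E − 6.3·n = (13.01, 21.58). Then |BJ| = |J − B| = 25.20.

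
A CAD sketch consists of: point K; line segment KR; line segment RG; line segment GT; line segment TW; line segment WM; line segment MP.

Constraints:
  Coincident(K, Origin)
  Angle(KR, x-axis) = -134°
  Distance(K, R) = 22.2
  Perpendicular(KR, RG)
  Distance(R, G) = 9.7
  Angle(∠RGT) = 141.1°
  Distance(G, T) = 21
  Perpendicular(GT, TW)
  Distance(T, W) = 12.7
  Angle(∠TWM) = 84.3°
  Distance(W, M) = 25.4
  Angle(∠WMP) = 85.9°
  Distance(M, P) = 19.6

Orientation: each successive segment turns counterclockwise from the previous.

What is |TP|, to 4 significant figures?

23.76

K is at the origin; KR runs at -134.0° with length 22.2, so R = (-15.42, -15.97). KR ⟂ RG, so RG runs at -44.00°; with |RG| = 9.7, G = (-8.444, -22.71). ∠RGT = 141.1° gives GT at -5.100° from the x-axis; with |GT| = 21.0, T = (12.47, -24.57). GT ⟂ TW, so TW runs at 84.90°; with |TW| = 12.7, W = (13.60, -11.92). ∠TWM = 84.3° gives WM at -179.4° from the x-axis; with |WM| = 25.4, M = (-11.80, -12.19). ∠WMP = 85.9° gives MP at -85.30° from the x-axis; with |MP| = 19.6, P = (-10.19, -31.72). Then |TP| = |P − T| = 23.76.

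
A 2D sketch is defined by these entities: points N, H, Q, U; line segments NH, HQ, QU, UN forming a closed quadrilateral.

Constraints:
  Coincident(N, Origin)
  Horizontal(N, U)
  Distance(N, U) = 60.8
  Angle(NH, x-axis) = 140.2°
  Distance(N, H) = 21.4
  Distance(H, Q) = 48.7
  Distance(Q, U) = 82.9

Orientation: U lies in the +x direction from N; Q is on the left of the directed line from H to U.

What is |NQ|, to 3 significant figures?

58.7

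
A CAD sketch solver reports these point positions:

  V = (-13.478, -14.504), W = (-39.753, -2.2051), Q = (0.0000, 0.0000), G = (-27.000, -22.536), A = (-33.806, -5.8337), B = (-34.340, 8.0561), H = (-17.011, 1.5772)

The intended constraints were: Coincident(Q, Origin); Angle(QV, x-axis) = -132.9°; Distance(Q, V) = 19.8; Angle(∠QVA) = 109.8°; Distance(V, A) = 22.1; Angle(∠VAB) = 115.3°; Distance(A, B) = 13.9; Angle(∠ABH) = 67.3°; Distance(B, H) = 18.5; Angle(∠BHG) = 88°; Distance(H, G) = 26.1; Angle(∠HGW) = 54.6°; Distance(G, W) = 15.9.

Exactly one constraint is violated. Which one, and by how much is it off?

Distance(G, W) = 15.9 — off by 8.10.

Q = (0.00, 0.00) ✓; QV at -132.9° ✓; |QV| = 19.80 ✓; ∠QVA = 109.8° ✓; |VA| = 22.10 ✓; ∠VAB = 115.3° ✓; |AB| = 13.90 ✓; ∠ABH = 67.30° ✓; |BH| = 18.50 ✓; ∠BHG = 88.00° ✓; |HG| = 26.10 ✓; ∠HGW = 54.60° ✓; |GW| = 24.00 ✗.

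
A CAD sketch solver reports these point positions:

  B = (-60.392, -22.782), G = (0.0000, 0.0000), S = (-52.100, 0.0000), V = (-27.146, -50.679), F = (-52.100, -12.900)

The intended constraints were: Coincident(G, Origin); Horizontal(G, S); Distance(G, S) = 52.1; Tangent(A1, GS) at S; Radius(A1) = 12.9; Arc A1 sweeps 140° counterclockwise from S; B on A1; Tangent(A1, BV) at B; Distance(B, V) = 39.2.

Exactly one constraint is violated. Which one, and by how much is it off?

Distance(B, V) = 39.2 — off by 4.20.

G = (0.00, 0.00) ✓; G.y = 0.00, S.y = 0.00 ✓; |GS| = 52.10 ✓; ∠(FS, SG) = 90.00° ✓; |FS| = 12.90 ✓; bearing(F→B) − bearing(F→S) = 140.0° ✓; |FB| = 12.90 ✓; ∠(FB, BV) = 90.00° ✓; |BV| = 43.40 ✗.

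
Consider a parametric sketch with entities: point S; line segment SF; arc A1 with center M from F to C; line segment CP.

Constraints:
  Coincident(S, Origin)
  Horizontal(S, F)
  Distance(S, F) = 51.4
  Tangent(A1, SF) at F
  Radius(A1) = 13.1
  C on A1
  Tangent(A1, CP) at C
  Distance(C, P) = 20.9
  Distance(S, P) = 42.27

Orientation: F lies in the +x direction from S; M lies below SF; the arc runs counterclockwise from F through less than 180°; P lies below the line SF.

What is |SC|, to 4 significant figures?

40.06

Checks: S = (0.00, 0.00) ✓; |MC| = 13.10 ✓; ∠(MC, CP) = 90.00° ✓; |CP| = 20.90 ✓; |SP| = 42.27 ✓.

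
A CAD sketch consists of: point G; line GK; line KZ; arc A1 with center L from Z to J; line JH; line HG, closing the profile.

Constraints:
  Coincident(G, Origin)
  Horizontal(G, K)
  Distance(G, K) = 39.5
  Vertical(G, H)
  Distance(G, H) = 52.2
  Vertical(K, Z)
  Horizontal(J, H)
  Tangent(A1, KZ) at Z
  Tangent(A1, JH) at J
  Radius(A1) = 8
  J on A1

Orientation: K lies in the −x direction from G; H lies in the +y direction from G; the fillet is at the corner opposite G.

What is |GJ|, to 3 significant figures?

61.0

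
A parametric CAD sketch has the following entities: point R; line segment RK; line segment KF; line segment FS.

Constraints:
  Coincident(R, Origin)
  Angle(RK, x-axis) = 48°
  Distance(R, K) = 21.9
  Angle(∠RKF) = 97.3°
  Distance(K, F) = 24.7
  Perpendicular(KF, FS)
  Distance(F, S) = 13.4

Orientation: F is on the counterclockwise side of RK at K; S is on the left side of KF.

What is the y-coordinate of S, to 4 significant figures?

26.26

∠RKF = 97.3°, so KF runs at 48.0° + (180° − 97.3°) = 130.7° from the x-axis; with |KF| = 24.7, F = K + 24.7·(cos 130.7°, sin 130.7°) = (-1.453, 35.00). The perpendicularity gives FS at right angles to KF; with |FS| = 13.4 on the left of KF, S = F + 13.4·(-0.7581, -0.6521) = (-11.61, 26.26). So S.y = 26.26.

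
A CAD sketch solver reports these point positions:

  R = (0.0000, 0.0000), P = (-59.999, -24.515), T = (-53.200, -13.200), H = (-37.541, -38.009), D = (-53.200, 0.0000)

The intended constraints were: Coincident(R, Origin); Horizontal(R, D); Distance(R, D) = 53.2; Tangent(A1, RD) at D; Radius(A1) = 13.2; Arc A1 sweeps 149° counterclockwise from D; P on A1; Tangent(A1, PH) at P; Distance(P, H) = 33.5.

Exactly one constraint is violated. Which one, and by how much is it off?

Distance(P, H) = 33.5 — off by 7.30.

R = (0.00, 0.00) ✓; R.y = 0.00, D.y = 0.00 ✓; |RD| = 53.20 ✓; ∠(TD, DR) = 90.00° ✓; |TD| = 13.20 ✓; bearing(T→P) − bearing(T→D) = 149.0° ✓; |TP| = 13.20 ✓; ∠(TP, PH) = 90.00° ✓; |PH| = 26.20 ✗.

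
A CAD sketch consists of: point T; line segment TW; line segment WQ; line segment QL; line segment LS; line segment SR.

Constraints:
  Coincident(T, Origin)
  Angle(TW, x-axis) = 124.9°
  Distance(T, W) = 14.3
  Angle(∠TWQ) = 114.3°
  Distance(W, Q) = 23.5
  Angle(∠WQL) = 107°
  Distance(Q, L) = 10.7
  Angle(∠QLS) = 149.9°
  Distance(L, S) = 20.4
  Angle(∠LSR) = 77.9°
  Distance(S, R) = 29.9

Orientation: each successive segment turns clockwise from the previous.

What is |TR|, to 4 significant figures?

4.417

T is at the origin; TW runs at 124.9° with length 14.3, so W = (-8.182, 11.73). ∠TWQ = 114.3° gives WQ at 59.20° from the x-axis; with |WQ| = 23.5, Q = (3.851, 31.91). ∠WQL = 107.0° gives QL at -13.80° from the x-axis; with |QL| = 10.7, L = (14.24, 29.36). ∠QLS = 149.9° gives LS at -43.90° from the x-axis; with |LS| = 20.4, S = (28.94, 15.22). ∠LSR = 77.9° gives SR at -146.0° from the x-axis; with |SR| = 29.9, R = (4.153, -1.504). Then |TR| = |R − T| = 4.417.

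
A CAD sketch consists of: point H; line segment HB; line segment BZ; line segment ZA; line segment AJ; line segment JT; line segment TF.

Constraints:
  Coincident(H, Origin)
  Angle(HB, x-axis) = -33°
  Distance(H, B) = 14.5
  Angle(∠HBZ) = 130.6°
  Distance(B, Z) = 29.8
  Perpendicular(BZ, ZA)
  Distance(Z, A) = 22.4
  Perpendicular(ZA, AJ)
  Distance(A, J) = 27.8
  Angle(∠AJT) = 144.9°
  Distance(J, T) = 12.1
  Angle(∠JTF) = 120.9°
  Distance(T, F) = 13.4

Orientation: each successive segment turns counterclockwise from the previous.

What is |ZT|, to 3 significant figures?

40.7

H is at the origin; HB runs at -33.0° with length 14.5, so B = (12.2, -7.90). ∠HBZ = 130.6° gives BZ at 16.4° from the x-axis; with |BZ| = 29.8, Z = (40.7, 0.517). BZ is perpendicular to ZA, so ZA runs at 106°; with |ZA| = 22.4, A = (34.4, 22.0). ZA ⟂ AJ, so AJ runs at -164°; with |AJ| = 27.8, J = (7.75, 14.2). ∠AJT = 144.9° gives JT at -129° from the x-axis; with |JT| = 12.1, T = (0.222, 4.69). Then |ZT| = |T − Z| = 40.7.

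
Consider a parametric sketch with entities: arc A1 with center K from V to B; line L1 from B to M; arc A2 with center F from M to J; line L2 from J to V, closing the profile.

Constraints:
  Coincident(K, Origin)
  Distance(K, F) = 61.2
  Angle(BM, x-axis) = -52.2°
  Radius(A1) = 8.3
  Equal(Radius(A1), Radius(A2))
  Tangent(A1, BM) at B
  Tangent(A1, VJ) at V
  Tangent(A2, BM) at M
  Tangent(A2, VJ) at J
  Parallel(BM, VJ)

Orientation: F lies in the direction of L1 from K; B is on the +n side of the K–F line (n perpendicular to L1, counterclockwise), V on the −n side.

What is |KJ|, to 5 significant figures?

61.760

The slot axis is L1's direction at -52.2°, so u = (cos -52.2°, sin -52.2°) = (0.61291, -0.79016) and n = (−sin -52.2°, cos -52.2°) = (0.79016, 0.61291). K is at the origin and F lies 61.2 along u from K, so F = 61.2·u = (37.510, -48.357). Tangency of A1 to both parallel lines with radius 8.3 puts B and V at K ± 8.3·n: B = (6.5583, 5.0871), V = (-6.5583, -5.0871). Equal radii place M and J the same way about F: M = F + 8.3·n = (44.068, -43.270), J = F − 8.3·n = (30.952, -53.445). Then |KJ| = |J − K| = 61.760.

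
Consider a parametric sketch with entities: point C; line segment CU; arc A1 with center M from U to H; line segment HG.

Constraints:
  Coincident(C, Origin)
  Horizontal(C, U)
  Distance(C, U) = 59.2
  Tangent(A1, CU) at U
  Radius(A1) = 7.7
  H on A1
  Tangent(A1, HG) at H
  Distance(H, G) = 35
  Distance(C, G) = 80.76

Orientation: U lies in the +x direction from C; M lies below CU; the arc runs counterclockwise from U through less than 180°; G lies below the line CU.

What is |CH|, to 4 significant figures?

53.61

Checks: C.y = 0.00, U.y = 0.00 ✓; |MH| = 7.700 ✓; ∠(MH, HG) = 90.00° ✓; |HG| = 35.00 ✓; |CG| = 80.76 ✓.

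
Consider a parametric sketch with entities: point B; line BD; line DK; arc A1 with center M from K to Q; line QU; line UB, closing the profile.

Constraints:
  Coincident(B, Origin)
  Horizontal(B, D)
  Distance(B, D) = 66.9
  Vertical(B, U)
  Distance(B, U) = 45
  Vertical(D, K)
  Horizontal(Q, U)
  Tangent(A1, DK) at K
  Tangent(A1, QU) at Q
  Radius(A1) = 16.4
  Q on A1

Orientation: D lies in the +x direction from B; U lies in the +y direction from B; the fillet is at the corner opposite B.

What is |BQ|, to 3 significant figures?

67.6

B is at the origin; BD is horizontal with |BD| = 66.9 and D on the +x side, so D = (66.9, 0.00). B and U share the same x with |BU| = 45.0 and U on the +y side, so U = (0.00, 45.0). The virtual corner opposite B is at (66.9, 45.0). Tangency of A1 to DK means the radius MK is perpendicular to DK and A1 meets QU tangentially, so MQ is at right angles to QU, with radius 16.4, so the center M sits 16.4 in from both sides at M = (50.5, 28.6). That places the tangent points at K = (66.9, 28.6) on DK and Q = (50.5, 45.0) on QU. Then |BQ| = |Q − B| = 67.6.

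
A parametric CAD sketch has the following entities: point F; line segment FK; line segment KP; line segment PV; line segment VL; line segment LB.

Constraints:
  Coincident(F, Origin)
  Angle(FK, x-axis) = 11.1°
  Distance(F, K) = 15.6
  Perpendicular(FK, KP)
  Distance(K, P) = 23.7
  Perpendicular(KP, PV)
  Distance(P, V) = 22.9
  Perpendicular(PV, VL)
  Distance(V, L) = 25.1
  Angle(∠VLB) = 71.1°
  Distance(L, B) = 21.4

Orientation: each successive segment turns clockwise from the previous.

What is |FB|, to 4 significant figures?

14.08

F is at the origin; FK runs at 11.1° with length 15.6, so K = (15.31, 3.003). FK is perpendicular to KP, so KP runs at -78.90°; with |KP| = 23.7, P = (19.87, -20.25). KP is perpendicular to PV, so PV runs at -168.9°; with |PV| = 22.9, V = (-2.601, -24.66). PV ⟂ VL, so VL runs at 101.1°; with |VL| = 25.1, L = (-7.433, -0.03160). ∠VLB = 71.1° gives LB at -7.800° from the x-axis; with |LB| = 21.4, B = (13.77, -2.936). Then |FB| = |B − F| = 14.08.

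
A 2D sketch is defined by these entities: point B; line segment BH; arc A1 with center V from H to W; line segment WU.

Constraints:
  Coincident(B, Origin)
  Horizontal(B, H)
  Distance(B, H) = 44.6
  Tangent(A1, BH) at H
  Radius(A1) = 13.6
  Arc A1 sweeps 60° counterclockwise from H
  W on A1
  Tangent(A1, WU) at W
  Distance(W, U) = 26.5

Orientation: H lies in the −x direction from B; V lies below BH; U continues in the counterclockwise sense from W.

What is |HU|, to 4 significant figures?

38.88

On A1, H sits at bearing 90° from V; a 60° counterclockwise sweep puts W at bearing 150°, so W = V + 13.6·(cos 150°, sin 150°) = (-56.38, -6.800). Tangency of A1 to WU means the radius VW is perpendicular to WU, so WU runs along (−sin 150°, cos 150°); with |WU| = 26.5, U = (-69.63, -29.75). Then |HU| = |U − H| = 38.88.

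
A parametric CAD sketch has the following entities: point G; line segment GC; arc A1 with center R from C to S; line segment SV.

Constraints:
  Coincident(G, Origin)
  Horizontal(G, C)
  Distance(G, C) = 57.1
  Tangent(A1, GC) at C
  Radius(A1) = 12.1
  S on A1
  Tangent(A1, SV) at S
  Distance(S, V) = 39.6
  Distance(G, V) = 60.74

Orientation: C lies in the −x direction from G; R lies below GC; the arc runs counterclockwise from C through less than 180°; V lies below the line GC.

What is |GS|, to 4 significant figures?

68.71

G is at the origin; GC is horizontal with |GC| = 57.1 and C on the −x side, so C = (-57.10, 0.000). Tangency of A1 to GC means the radius RC is perpendicular to GC, so R = C + (0, -12.1) = (-57.10, -12.10). Since RS ⟂ SV (tangency), |RV| = √(12.1² + 39.6²) = 41.41 regardless of where S sits on A1. So V lies on both circle(G, 60.74) and circle(R, 41.41); the below-GC intersection is V = (-36.90, -48.25). S is the foot of the tangent from V: S = (-65.48, -20.83).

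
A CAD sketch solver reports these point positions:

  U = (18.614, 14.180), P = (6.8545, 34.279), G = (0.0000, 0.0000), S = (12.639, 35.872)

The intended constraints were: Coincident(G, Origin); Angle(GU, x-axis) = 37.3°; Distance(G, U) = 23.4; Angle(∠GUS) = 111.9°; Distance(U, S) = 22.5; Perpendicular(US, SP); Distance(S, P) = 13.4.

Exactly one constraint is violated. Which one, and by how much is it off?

Distance(S, P) = 13.4 — off by 7.40.

G = (0.00, 0.00) ✓; GU at 37.30° ✓; |GU| = 23.40 ✓; ∠GUS = 111.9° ✓; |US| = 22.50 ✓; ∠(US, SP) = 90.00° ✓; |SP| = 6.000 ✗.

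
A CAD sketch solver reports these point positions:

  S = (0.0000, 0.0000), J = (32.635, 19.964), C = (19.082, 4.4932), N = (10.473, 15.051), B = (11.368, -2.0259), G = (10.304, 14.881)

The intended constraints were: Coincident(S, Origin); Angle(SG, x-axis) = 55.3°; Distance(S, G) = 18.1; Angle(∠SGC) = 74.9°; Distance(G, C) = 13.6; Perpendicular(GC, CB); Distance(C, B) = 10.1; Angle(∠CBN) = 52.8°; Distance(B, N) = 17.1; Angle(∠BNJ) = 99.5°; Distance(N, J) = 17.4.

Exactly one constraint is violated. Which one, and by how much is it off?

Distance(N, J) = 17.4 — off by 5.30.

S = (0.00, 0.00) ✓; SG at 55.30° ✓; |SG| = 18.10 ✓; ∠SGC = 74.90° ✓; |GC| = 13.60 ✓; ∠(GC, CB) = 90.00° ✓; |CB| = 10.10 ✓; ∠CBN = 52.80° ✓; |BN| = 17.10 ✓; ∠BNJ = 99.50° ✓; |NJ| = 22.70 ✗.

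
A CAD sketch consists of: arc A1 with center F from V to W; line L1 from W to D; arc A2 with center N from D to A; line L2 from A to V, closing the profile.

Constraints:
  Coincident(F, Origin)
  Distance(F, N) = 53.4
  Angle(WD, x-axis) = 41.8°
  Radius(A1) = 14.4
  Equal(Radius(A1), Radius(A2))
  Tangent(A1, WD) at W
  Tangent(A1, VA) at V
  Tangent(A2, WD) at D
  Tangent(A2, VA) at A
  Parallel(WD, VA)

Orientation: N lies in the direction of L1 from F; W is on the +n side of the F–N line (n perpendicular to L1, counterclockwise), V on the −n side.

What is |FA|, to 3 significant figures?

55.3

Tangency of A1 to both parallel lines with radius 14.4 puts W and V at F ± 14.4·n: W = (-9.60, 10.7), V = (9.60, -10.7). Equal radii place D and A the same way about N: D = N + 14.4·n = (30.2, 46.3), A = N − 14.4·n = (49.4, 24.9). Then |FA| = |A − F| = 55.3.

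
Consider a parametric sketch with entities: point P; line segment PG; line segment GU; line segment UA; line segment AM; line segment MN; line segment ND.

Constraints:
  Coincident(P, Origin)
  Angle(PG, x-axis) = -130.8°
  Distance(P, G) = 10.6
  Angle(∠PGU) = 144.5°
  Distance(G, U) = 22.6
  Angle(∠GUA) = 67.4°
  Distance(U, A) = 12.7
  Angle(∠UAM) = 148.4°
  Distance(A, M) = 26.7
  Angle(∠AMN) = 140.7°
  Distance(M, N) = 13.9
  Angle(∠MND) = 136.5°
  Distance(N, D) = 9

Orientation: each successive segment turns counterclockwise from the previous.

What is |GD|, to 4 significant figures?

31.14

P is at the origin; PG runs at -130.8° with length 10.6, so G = (-6.926, -8.024). ∠PGU = 144.5° gives GU at -95.30° from the x-axis; with |GU| = 22.6, U = (-9.014, -30.53). ∠GUA = 67.4° gives UA at 17.30° from the x-axis; with |UA| = 12.7, A = (3.112, -26.75). ∠UAM = 148.4° gives AM at 48.90° from the x-axis; with |AM| = 26.7, M = (20.66, -6.631). ∠AMN = 140.7° gives MN at 88.20° from the x-axis; with |MN| = 13.9, N = (21.10, 7.262). ∠MND = 136.5° gives ND at 131.7° from the x-axis; with |ND| = 9.0, D = (15.11, 13.98). Then |GD| = |D − G| = 31.14.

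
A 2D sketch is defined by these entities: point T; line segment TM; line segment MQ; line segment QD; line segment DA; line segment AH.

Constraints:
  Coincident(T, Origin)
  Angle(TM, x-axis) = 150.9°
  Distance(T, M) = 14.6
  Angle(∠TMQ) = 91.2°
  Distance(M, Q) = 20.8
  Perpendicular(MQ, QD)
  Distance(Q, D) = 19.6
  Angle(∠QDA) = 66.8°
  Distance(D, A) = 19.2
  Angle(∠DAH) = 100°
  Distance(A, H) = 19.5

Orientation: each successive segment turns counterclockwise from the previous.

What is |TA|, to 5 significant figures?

4.3031

T is at the origin; TM runs at 150.9° with length 14.6, so M = (-12.757, 7.1005). ∠TMQ = 91.2° gives MQ at -120.30° from the x-axis; with |MQ| = 20.8, Q = (-23.251, -10.858). The perpendicularity gives QD at right angles to MQ, so QD runs at -30.300°; with |QD| = 19.6, D = (-6.3287, -20.747). ∠QDA = 66.8° gives DA at 82.900° from the x-axis; with |DA| = 19.2, A = (-3.9555, -1.6941). Then |TA| = |A − T| = 4.3031.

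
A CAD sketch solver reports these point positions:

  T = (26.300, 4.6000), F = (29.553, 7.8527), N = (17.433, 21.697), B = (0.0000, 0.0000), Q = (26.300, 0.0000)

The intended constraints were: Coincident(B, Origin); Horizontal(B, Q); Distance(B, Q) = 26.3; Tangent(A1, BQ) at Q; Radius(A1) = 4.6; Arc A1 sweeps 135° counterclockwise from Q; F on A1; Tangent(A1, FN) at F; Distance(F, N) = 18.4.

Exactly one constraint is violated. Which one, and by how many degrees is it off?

Tangent(A1, FN) at F — off by 3.80°.

B = (0.00, 0.00) ✓; B.y = 0.00, Q.y = 0.00 ✓; |BQ| = 26.30 ✓; ∠(TQ, QB) = 90.00° ✓; |TQ| = 4.600 ✓; bearing(T→F) − bearing(T→Q) = 135.0° ✓; |TF| = 4.600 ✓; ∠(TF, FN) = 93.80° ✗; |FN| = 18.40 ✓.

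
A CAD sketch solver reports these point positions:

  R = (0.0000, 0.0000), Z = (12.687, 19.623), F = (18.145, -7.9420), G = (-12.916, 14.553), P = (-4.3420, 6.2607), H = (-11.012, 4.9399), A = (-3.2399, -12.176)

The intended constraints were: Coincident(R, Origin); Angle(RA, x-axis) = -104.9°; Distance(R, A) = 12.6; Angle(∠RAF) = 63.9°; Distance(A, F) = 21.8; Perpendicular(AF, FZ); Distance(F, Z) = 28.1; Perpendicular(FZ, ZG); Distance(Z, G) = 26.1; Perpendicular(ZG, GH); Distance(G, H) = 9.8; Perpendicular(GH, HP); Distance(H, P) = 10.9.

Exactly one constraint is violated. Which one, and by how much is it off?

Distance(H, P) = 10.9 — off by 4.10.

R = (0.00, 0.00) ✓; RA at -104.9° ✓; |RA| = 12.60 ✓; ∠RAF = 63.90° ✓; |AF| = 21.80 ✓; ∠(AF, FZ) = 90.00° ✓; |FZ| = 28.10 ✓; ∠(FZ, ZG) = 90.00° ✓; |ZG| = 26.10 ✓; ∠(ZG, GH) = 90.00° ✓; |GH| = 9.800 ✓; ∠(GH, HP) = 90.00° ✓; |HP| = 6.800 ✗.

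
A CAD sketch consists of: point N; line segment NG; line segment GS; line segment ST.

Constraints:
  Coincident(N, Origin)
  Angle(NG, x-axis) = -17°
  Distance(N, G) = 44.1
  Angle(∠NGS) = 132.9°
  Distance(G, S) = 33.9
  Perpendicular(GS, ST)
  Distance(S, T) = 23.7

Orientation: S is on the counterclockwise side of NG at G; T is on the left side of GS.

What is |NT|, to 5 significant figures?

64.496

∠NGS = 132.9°, so GS runs at -17.0° + (180° − 132.9°) = 30.100° from the x-axis; with |GS| = 33.9, S = G + 33.9·(cos 30.100°, sin 30.100°) = (71.502, 4.1076). The perpendicularity gives ST at right angles to GS; with |ST| = 23.7 on the left of GS, T = S + 23.7·(-0.50151, 0.86515) = (59.616, 24.612). Then |NT| = |T − N| = 64.496.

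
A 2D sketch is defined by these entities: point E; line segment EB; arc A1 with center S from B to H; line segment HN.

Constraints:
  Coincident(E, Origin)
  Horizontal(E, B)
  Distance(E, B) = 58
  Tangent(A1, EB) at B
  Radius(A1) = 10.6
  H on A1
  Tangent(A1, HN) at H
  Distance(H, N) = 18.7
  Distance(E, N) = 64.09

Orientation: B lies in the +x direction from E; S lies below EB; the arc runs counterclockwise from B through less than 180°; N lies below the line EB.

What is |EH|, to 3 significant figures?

50.4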